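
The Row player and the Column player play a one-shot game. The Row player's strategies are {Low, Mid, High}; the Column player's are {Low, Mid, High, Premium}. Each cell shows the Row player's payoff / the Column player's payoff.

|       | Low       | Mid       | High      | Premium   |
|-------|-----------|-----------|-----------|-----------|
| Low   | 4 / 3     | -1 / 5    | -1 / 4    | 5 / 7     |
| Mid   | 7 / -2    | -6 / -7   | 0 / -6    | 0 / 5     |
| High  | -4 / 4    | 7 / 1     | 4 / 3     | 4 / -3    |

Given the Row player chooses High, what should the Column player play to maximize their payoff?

Low

With the Row player fixed at High, the Column player's payoffs are: Low → 4, Mid → 1, High → 3, Premium → -3.
The maximum is 4, achieved by Low.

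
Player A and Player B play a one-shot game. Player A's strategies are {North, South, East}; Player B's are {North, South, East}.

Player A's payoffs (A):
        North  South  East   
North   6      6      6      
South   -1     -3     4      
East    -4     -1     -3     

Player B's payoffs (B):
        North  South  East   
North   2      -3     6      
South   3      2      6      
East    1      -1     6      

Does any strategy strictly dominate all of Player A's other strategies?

Check whether one of Player A's strategies beats all alternatives regardless of what the opponent does.
North strictly dominates: vs North: 6 > each of {-1, -4}; vs South: 6 > each of {-3, -1}; vs East: 6 > each of {4, -3}.

North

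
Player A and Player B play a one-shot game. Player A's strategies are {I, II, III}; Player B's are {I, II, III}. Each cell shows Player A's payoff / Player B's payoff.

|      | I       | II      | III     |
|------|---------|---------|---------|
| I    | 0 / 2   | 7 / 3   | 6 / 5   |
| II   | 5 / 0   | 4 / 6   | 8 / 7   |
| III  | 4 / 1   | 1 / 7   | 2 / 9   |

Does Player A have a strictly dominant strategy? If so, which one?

None

A strategy is strictly dominant if it gives Player A a strictly higher payoff than every other strategy, against every choice by the opponent.
I is not dominant: against I, II gives 5 > 0.
II is not dominant: against II, I gives 7 > 4.
III is not dominant: against I, II gives 5 > 4.
No single strategy is best against every opponent action.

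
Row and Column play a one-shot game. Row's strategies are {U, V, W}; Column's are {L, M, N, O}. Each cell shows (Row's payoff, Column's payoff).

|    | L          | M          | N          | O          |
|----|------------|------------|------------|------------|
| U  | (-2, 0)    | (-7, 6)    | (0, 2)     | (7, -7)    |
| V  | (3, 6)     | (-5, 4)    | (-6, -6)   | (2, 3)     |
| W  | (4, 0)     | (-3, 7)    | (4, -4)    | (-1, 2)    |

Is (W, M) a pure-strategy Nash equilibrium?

Holding Column at M: Row gets -3 from W, versus -7 from U, -5 from V. No profitable deviation for Row.
Holding Row at W: Column gets 7 from M, versus 0 from L, -4 from N, 2 from O. No profitable deviation for Column either.

Yes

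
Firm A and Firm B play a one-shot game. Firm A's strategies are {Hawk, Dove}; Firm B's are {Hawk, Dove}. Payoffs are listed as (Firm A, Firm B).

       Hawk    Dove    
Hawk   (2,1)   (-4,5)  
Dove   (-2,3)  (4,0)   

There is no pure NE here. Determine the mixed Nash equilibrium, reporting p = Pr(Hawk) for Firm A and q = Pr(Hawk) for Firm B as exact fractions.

Each player's mixing probability is pinned down by making the *other* player indifferent.
Firm B indifferent between Hawk and Dove: p·1 + (1−p)·3 = p·5 + (1−p)·0 ⟹ 3 + (-2)p = 0 + 5p ⟹ p = 3/7.
Firm A indifferent between Hawk and Dove: q·2 + (1−q)·(-4) = q·(-2) + (1−q)·4 ⟹ (-4) + 6q = 4 + (-6)q ⟹ q = 2/3.

p = 3/7, q = 2/3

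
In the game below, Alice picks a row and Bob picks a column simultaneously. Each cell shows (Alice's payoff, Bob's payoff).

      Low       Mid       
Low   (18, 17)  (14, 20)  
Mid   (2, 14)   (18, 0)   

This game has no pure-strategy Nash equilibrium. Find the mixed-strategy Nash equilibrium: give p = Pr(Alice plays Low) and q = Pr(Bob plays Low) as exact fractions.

Each player's mixing probability is pinned down by making the *other* player indifferent.
Bob indifferent between Low and Mid: p·17 + (1−p)·14 = p·20 + (1−p)·0 ⟹ 14 + 3p = 0 + 20p ⟹ p = 14/17.
Alice indifferent between Low and Mid: q·18 + (1−q)·14 = q·2 + (1−q)·18 ⟹ 14 + 4q = 18 + (-16)q ⟹ q = 1/5.

p = 14/17, q = 1/5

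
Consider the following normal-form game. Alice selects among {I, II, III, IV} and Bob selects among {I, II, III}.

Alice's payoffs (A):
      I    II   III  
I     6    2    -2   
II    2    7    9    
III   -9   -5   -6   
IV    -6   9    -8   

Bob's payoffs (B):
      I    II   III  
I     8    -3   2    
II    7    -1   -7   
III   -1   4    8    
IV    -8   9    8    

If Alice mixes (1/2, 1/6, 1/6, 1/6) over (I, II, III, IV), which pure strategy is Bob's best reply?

I

Compute Bob's expected payoff from each pure strategy against the given mix.
I: (1/2)·8 + (1/6)·7 + (1/6)·(-1) + (1/6)·(-8) = 11/3
II: (1/2)·(-3) + (1/6)·(-1) + (1/6)·4 + (1/6)·9 = 1/2
III: (1/2)·2 + (1/6)·(-7) + (1/6)·8 + (1/6)·8 = 5/2
Highest expected payoff is 11/3, from I.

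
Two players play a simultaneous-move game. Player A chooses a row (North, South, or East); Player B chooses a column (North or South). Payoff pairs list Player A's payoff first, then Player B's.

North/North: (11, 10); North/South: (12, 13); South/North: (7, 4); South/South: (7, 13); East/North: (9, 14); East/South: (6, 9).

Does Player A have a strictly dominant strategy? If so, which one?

Check whether one of Player A's strategies beats all alternatives regardless of what the opponent does.
North strictly dominates: vs North: 11 > each of {7, 9}; vs South: 12 > each of {7, 6}.

North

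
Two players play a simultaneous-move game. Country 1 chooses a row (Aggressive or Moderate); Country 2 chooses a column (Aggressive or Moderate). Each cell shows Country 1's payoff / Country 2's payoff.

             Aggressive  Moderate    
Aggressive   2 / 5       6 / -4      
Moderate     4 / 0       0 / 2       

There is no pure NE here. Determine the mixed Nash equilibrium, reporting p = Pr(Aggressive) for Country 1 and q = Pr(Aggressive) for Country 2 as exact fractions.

In a mixed NE each player is indifferent between their pure strategies, so the opponent's mix sets the indifference.
Country 2 indifferent between Aggressive and Moderate: p·5 + (1−p)·0 = p·(-4) + (1−p)·2 ⟹ 0 + 5p = 2 + (-6)p ⟹ p = 2/11.
Country 1 indifferent between Aggressive and Moderate: q·2 + (1−q)·6 = q·4 + (1−q)·0 ⟹ 6 + (-4)q = 0 + 4q ⟹ q = 3/4.

p = 2/11, q = 3/4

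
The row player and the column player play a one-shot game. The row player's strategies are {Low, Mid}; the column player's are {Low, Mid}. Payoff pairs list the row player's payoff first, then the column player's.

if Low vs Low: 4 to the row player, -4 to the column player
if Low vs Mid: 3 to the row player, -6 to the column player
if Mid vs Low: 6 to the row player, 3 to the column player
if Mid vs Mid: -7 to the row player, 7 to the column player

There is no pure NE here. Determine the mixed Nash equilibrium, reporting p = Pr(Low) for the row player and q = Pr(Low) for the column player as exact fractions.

p = 2/3, q = 5/6

In a mixed NE each player is indifferent between their pure strategies, so the opponent's mix sets the indifference.
The column player indifferent between Low and Mid: p·(-4) + (1−p)·3 = p·(-6) + (1−p)·7 ⟹ 3 + (-7)p = 7 + (-13)p ⟹ p = 2/3.
The row player indifferent between Low and Mid: q·4 + (1−q)·3 = q·6 + (1−q)·(-7) ⟹ 3 + 1q = (-7) + 13q ⟹ q = 5/6.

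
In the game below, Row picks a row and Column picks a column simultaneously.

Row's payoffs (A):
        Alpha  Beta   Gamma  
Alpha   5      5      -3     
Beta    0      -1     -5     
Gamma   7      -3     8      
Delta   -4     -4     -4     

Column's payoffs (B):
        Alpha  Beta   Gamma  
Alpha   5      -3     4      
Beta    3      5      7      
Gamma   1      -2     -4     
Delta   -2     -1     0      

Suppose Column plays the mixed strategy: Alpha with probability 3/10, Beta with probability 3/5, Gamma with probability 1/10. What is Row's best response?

Compute Row's expected payoff from each pure strategy against the given mix.
Alpha: (3/10)·5 + (3/5)·5 + (1/10)·(-3) = 21/5
Beta: (3/10)·0 + (3/5)·(-1) + (1/10)·(-5) = -11/10
Gamma: (3/10)·7 + (3/5)·(-3) + (1/10)·8 = 11/10
Delta: (3/10)·(-4) + (3/5)·(-4) + (1/10)·(-4) = -4
Highest expected payoff is 21/5, from Alpha.

Alpha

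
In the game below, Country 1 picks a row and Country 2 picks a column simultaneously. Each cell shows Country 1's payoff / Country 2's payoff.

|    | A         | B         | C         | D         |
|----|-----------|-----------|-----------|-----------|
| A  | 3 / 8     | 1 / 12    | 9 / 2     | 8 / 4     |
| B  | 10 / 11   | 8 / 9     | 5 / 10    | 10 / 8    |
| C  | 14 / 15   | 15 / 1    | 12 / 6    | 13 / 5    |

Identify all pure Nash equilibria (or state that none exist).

Find each player's best response to every opponent strategy; NE are the intersections.
Country 1's best responses — vs A: C (payoff 14); vs B: C (payoff 15); vs C: C (payoff 12); vs D: C (payoff 13).
Country 2's best responses — vs A: B (payoff 12); vs B: A (payoff 11); vs C: A (payoff 15).
The only mutual best response is (C, A); neither player gains by switching there.

(C, A)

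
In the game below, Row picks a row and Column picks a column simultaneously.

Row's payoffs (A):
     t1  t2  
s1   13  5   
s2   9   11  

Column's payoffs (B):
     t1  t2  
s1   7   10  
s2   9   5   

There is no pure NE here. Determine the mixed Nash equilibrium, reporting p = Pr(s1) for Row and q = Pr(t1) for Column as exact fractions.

Each player's mixing probability is pinned down by making the *other* player indifferent.
Column indifferent between t1 and t2: p·7 + (1−p)·9 = p·10 + (1−p)·5 ⟹ 9 + (-2)p = 5 + 5p ⟹ p = 4/7.
Row indifferent between s1 and s2: q·13 + (1−q)·5 = q·9 + (1−q)·11 ⟹ 5 + 8q = 11 + (-2)q ⟹ q = 3/5.

p = 4/7, q = 3/5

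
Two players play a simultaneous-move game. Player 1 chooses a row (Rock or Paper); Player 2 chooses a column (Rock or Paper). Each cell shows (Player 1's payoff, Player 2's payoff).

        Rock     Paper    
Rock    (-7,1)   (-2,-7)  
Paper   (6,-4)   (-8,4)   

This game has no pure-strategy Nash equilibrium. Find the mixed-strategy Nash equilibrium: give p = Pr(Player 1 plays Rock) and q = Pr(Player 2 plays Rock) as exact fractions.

p = 1/2, q = 6/19

Each player's mixing probability is pinned down by making the *other* player indifferent.
Player 2 indifferent between Rock and Paper: p·1 + (1−p)·(-4) = p·(-7) + (1−p)·4 ⟹ (-4) + 5p = 4 + (-11)p ⟹ p = 1/2.
Player 1 indifferent between Rock and Paper: q·(-7) + (1−q)·(-2) = q·6 + (1−q)·(-8) ⟹ (-2) + (-5)q = (-8) + 14q ⟹ q = 6/19.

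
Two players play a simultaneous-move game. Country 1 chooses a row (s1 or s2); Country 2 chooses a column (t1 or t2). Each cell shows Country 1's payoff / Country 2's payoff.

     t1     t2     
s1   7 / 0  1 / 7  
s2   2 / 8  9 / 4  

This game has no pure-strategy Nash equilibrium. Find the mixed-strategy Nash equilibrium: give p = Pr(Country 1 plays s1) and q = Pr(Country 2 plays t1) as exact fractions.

p = 4/11, q = 8/13

In a mixed NE each player is indifferent between their pure strategies, so the opponent's mix sets the indifference.
Country 2 indifferent between t1 and t2: p·0 + (1−p)·8 = p·7 + (1−p)·4 ⟹ 8 + (-8)p = 4 + 3p ⟹ p = 4/11.
Country 1 indifferent between s1 and s2: q·7 + (1−q)·1 = q·2 + (1−q)·9 ⟹ 1 + 6q = 9 + (-7)q ⟹ q = 8/13.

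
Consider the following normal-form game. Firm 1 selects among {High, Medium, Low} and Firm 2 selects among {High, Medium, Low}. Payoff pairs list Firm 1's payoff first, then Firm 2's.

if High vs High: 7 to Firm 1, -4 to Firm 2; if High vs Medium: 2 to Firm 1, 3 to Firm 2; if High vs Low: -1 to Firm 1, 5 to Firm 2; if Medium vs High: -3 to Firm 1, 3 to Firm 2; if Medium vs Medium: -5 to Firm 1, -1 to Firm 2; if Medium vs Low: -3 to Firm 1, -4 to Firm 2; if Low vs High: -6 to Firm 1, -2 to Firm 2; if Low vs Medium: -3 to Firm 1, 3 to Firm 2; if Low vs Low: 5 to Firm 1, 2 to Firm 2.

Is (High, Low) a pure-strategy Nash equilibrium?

Holding Firm 2 at Low: Firm 1 gets -1 from High but could get 5 by switching to Low. Firm 1 has a profitable deviation.

No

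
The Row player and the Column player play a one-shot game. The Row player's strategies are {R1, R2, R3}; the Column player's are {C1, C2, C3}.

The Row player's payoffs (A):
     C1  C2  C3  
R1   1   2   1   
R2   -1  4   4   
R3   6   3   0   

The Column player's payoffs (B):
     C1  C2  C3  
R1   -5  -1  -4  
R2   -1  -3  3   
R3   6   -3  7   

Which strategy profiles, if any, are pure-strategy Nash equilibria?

(R2, C3)

Find each player's best response to every opponent strategy; NE are the intersections.
The Row player's best responses — vs C1: R3 (payoff 6); vs C2: R2 (payoff 4); vs C3: R2 (payoff 4).
The Column player's best responses — vs R1: C2 (payoff -1); vs R2: C3 (payoff 3); vs R3: C3 (payoff 7).
The only mutual best response is (R2, C3); neither player gains by switching there.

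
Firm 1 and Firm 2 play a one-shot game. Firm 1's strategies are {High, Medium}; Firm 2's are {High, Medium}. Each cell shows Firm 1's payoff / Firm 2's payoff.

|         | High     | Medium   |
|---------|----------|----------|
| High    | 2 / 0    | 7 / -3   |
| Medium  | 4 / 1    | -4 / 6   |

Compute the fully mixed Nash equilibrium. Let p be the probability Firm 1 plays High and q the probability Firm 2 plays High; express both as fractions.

Each player's mixing probability is pinned down by making the *other* player indifferent.
Firm 2 indifferent between High and Medium: p·0 + (1−p)·1 = p·(-3) + (1−p)·6 ⟹ 1 + (-1)p = 6 + (-9)p ⟹ p = 5/8.
Firm 1 indifferent between High and Medium: q·2 + (1−q)·7 = q·4 + (1−q)·(-4) ⟹ 7 + (-5)q = (-4) + 8q ⟹ q = 11/13.

p = 5/8, q = 11/13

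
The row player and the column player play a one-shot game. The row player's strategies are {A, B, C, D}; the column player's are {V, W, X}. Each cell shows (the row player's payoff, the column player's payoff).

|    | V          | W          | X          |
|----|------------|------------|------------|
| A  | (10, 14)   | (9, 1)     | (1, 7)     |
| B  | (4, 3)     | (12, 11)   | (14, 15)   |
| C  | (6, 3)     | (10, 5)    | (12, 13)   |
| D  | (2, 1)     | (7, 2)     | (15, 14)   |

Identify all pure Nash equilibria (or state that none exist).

(A, V) and (D, X)

A profile is a Nash equilibrium when each player is best-responding to the other.
The row player's best responses — vs V: A (payoff 10); vs W: B (payoff 12); vs X: D (payoff 15).
The column player's best responses — vs A: V (payoff 14); vs B: X (payoff 15); vs C: X (payoff 13); vs D: X (payoff 14).
Mutual best responses occur at (A, V) and (D, X); at each, neither player gains by switching.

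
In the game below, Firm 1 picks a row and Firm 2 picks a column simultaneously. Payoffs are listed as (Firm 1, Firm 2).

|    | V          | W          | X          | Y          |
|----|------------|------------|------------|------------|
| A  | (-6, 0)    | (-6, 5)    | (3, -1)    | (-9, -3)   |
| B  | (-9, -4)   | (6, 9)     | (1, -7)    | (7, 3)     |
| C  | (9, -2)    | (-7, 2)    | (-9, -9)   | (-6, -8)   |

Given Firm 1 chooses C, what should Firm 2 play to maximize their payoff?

With Firm 1 fixed at C, Firm 2's payoffs are: V → -2, W → 2, X → -9, Y → -8.
The maximum is 2, achieved by W.

W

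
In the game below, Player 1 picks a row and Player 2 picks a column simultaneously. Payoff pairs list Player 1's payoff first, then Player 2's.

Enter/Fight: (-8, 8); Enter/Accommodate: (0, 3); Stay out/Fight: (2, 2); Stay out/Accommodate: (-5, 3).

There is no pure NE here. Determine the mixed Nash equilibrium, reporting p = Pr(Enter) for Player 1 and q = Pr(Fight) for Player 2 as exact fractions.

In a mixed NE each player is indifferent between their pure strategies, so the opponent's mix sets the indifference.
Player 2 indifferent between Fight and Accommodate: p·8 + (1−p)·2 = p·3 + (1−p)·3 ⟹ 2 + 6p = 3 + 0p ⟹ p = 1/6.
Player 1 indifferent between Enter and Stay out: q·(-8) + (1−q)·0 = q·2 + (1−q)·(-5) ⟹ 0 + (-8)q = (-5) + 7q ⟹ q = 1/3.

p = 1/6, q = 1/3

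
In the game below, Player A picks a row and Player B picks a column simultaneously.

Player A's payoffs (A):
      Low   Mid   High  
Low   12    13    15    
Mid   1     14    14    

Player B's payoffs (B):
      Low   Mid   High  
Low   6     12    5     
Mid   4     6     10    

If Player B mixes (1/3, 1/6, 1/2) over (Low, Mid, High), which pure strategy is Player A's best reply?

Compute Player A's expected payoff from each pure strategy against the given mix.
Low: (1/3)·12 + (1/6)·13 + (1/2)·15 = 41/3
Mid: (1/3)·1 + (1/6)·14 + (1/2)·14 = 29/3
Highest expected payoff is 41/3, from Low.

Low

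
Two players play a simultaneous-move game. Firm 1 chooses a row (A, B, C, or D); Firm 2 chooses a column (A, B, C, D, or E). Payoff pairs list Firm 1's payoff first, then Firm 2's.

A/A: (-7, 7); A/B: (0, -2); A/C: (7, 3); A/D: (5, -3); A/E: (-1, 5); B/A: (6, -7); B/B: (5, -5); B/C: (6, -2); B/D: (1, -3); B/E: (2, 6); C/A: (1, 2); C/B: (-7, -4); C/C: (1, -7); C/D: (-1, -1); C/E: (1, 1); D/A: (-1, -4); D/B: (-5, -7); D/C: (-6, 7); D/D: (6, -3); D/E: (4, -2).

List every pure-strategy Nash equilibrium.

A profile is a Nash equilibrium when each player is best-responding to the other.
Firm 1's best responses — vs A: B (payoff 6); vs B: B (payoff 5); vs C: A (payoff 7); vs D: D (payoff 6); vs E: D (payoff 4).
Firm 2's best responses — vs A: A (payoff 7); vs B: E (payoff 6); vs C: A (payoff 2); vs D: C (payoff 7).
No cell has both players best-responding. For instance, Firm 1's best reply to E is D, but against D Firm 2 prefers C over E.

None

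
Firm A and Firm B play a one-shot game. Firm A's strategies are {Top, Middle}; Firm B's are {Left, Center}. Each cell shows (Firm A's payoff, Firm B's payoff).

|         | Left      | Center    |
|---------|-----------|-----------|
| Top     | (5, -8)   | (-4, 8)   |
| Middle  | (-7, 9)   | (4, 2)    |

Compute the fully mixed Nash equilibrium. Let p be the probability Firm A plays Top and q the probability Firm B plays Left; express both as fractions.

Each player's mixing probability is pinned down by making the *other* player indifferent.
Firm B indifferent between Left and Center: p·(-8) + (1−p)·9 = p·8 + (1−p)·2 ⟹ 9 + (-17)p = 2 + 6p ⟹ p = 7/23.
Firm A indifferent between Top and Middle: q·5 + (1−q)·(-4) = q·(-7) + (1−q)·4 ⟹ (-4) + 9q = 4 + (-11)q ⟹ q = 2/5.

p = 7/23, q = 2/5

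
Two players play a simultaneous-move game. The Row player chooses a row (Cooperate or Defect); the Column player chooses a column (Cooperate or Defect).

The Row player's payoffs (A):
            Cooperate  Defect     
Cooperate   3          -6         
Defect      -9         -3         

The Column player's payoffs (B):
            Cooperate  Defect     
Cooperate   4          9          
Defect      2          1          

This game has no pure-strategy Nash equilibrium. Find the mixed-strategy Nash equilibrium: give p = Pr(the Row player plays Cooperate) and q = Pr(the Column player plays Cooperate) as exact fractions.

In a mixed NE each player is indifferent between their pure strategies, so the opponent's mix sets the indifference.
The Column player indifferent between Cooperate and Defect: p·4 + (1−p)·2 = p·9 + (1−p)·1 ⟹ 2 + 2p = 1 + 8p ⟹ p = 1/6.
The Row player indifferent between Cooperate and Defect: q·3 + (1−q)·(-6) = q·(-9) + (1−q)·(-3) ⟹ (-6) + 9q = (-3) + (-6)q ⟹ q = 1/5.

p = 1/6, q = 1/5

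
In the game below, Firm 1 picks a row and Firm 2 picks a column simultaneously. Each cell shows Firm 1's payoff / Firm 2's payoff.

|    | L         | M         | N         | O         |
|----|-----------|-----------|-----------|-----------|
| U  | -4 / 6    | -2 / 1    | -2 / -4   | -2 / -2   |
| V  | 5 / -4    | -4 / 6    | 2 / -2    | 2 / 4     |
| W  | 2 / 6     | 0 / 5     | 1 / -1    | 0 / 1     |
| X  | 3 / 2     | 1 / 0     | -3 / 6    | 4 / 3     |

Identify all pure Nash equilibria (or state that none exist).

Check mutual best responses: a cell is a NE iff neither player can gain by unilaterally deviating.
Firm 1's best responses — vs L: V (payoff 5); vs M: X (payoff 1); vs N: V (payoff 2); vs O: X (payoff 4).
Firm 2's best responses — vs U: L (payoff 6); vs V: M (payoff 6); vs W: L (payoff 6); vs X: N (payoff 6).
No cell has both players best-responding. For instance, Firm 1's best reply to O is X, but against X Firm 2 prefers N over O.

None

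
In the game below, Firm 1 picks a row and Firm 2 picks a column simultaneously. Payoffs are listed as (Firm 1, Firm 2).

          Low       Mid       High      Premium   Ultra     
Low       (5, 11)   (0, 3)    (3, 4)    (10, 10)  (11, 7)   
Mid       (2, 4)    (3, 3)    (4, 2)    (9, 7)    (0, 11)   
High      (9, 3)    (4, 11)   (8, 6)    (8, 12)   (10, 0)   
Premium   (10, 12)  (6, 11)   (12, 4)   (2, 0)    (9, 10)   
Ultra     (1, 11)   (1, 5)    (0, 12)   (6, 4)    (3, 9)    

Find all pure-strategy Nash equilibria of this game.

A profile is a Nash equilibrium when each player is best-responding to the other.
Firm 1's best responses — vs Low: Premium (payoff 10); vs Mid: Premium (payoff 6); vs High: Premium (payoff 12); vs Premium: Low (payoff 10); vs Ultra: Low (payoff 11).
Firm 2's best responses — vs Low: Low (payoff 11); vs Mid: Ultra (payoff 11); vs High: Premium (payoff 12); vs Premium: Low (payoff 12); vs Ultra: High (payoff 12).
The only mutual best response is (Premium, Low); neither player gains by switching there.

(Premium, Low)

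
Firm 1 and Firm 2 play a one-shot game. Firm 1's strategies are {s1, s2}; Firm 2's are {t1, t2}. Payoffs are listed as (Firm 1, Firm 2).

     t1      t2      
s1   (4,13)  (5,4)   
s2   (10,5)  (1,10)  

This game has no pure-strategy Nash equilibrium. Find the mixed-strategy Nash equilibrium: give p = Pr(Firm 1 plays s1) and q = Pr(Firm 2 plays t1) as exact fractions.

In a mixed NE each player is indifferent between their pure strategies, so the opponent's mix sets the indifference.
Firm 2 indifferent between t1 and t2: p·13 + (1−p)·5 = p·4 + (1−p)·10 ⟹ 5 + 8p = 10 + (-6)p ⟹ p = 5/14.
Firm 1 indifferent between s1 and s2: q·4 + (1−q)·5 = q·10 + (1−q)·1 ⟹ 5 + (-1)q = 1 + 9q ⟹ q = 2/5.

p = 5/14, q = 2/5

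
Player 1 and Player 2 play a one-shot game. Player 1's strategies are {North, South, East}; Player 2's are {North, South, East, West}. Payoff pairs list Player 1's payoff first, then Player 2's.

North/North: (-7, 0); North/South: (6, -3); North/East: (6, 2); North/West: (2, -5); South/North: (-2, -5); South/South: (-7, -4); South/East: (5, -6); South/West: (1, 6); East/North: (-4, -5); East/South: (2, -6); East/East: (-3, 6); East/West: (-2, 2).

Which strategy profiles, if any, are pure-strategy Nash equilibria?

Find each player's best response to every opponent strategy; NE are the intersections.
Player 1's best responses — vs North: South (payoff -2); vs South: North (payoff 6); vs East: North (payoff 6); vs West: North (payoff 2).
Player 2's best responses — vs North: East (payoff 2); vs South: West (payoff 6); vs East: East (payoff 6).
The only mutual best response is (North, East); neither player gains by switching there.

(North, East)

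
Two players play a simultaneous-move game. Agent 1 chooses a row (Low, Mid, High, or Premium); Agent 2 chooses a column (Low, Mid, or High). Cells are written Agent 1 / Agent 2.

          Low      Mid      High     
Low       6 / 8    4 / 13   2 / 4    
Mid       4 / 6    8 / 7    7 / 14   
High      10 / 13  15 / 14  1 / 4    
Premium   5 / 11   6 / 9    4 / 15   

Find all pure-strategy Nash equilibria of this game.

A profile is a Nash equilibrium when each player is best-responding to the other.
Agent 1's best responses — vs Low: High (payoff 10); vs Mid: High (payoff 15); vs High: Mid (payoff 7).
Agent 2's best responses — vs Low: Mid (payoff 13); vs Mid: High (payoff 14); vs High: Mid (payoff 14); vs Premium: High (payoff 15).
Mutual best responses occur at (Mid, High) and (High, Mid); at each, neither player gains by switching.

(Mid, High) and (High, Mid)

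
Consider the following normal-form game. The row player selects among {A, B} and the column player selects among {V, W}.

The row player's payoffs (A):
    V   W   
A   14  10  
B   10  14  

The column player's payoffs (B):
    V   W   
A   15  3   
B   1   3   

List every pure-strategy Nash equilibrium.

A profile is a Nash equilibrium when each player is best-responding to the other.
The row player's best responses — vs V: A (payoff 14); vs W: B (payoff 14).
The column player's best responses — vs A: V (payoff 15); vs B: W (payoff 3).
Mutual best responses occur at (A, V) and (B, W); at each, neither player gains by switching.

(A, V) and (B, W)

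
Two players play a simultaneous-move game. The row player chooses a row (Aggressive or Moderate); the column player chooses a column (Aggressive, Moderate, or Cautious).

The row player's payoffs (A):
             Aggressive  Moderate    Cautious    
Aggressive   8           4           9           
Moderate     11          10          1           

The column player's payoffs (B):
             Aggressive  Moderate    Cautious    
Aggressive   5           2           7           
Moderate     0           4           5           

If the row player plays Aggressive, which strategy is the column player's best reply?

Cautious

With the row player fixed at Aggressive, the column player's payoffs are: Aggressive → 5, Moderate → 2, Cautious → 7.
The maximum is 7, achieved by Cautious.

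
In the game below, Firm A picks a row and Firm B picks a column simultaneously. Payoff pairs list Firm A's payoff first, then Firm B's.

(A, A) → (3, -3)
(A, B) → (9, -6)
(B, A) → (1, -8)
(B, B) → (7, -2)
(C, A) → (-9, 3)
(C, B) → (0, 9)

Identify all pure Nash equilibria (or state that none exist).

(A, A)

Check mutual best responses: a cell is a NE iff neither player can gain by unilaterally deviating.
Firm A's best responses — vs A: A (payoff 3); vs B: A (payoff 9).
Firm B's best responses — vs A: A (payoff -3); vs B: B (payoff -2); vs C: B (payoff 9).
The only mutual best response is (A, A); neither player gains by switching there.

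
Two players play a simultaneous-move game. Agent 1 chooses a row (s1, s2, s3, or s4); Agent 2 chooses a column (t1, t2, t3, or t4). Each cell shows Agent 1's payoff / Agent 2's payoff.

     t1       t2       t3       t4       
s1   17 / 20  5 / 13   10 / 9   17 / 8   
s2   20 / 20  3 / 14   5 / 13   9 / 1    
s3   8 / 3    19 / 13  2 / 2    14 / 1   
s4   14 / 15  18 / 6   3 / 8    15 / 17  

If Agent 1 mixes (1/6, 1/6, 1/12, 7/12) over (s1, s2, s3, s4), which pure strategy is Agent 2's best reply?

t1

Agent 2's best reply maximizes expected payoff against the mix.
t1: (1/6)·20 + (1/6)·20 + (1/12)·3 + (7/12)·15 = 47/3
t2: (1/6)·13 + (1/6)·14 + (1/12)·13 + (7/12)·6 = 109/12
t3: (1/6)·9 + (1/6)·13 + (1/12)·2 + (7/12)·8 = 17/2
t4: (1/6)·8 + (1/6)·1 + (1/12)·1 + (7/12)·17 = 23/2
Highest expected payoff is 47/3, from t1.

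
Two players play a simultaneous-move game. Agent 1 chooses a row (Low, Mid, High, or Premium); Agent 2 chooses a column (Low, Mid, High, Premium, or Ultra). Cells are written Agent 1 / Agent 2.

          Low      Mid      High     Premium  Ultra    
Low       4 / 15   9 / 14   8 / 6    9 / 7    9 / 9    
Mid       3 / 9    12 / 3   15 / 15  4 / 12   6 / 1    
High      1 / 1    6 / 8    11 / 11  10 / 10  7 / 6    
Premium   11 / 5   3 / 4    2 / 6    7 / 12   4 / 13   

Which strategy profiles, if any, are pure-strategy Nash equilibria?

(Mid, High)

Check mutual best responses: a cell is a NE iff neither player can gain by unilaterally deviating.
Agent 1's best responses — vs Low: Premium (payoff 11); vs Mid: Mid (payoff 12); vs High: Mid (payoff 15); vs Premium: High (payoff 10); vs Ultra: Low (payoff 9).
Agent 2's best responses — vs Low: Low (payoff 15); vs Mid: High (payoff 15); vs High: High (payoff 11); vs Premium: Ultra (payoff 13).
The only mutual best response is (Mid, High); neither player gains by switching there.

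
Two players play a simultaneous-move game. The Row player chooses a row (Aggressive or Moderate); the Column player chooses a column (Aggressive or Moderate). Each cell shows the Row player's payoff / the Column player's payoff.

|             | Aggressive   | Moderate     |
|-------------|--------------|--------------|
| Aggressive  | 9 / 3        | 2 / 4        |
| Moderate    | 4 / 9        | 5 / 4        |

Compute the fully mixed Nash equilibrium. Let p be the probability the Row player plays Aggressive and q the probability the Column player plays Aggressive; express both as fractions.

In a mixed NE each player is indifferent between their pure strategies, so the opponent's mix sets the indifference.
The Column player indifferent between Aggressive and Moderate: p·3 + (1−p)·9 = p·4 + (1−p)·4 ⟹ 9 + (-6)p = 4 + 0p ⟹ p = 5/6.
The Row player indifferent between Aggressive and Moderate: q·9 + (1−q)·2 = q·4 + (1−q)·5 ⟹ 2 + 7q = 5 + (-1)q ⟹ q = 3/8.

p = 5/6, q = 3/8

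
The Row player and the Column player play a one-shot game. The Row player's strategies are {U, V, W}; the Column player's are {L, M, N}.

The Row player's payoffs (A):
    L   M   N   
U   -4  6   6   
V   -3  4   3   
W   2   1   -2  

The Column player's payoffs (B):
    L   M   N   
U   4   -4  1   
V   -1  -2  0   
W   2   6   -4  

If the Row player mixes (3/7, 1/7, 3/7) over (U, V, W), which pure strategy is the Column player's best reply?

L

The Column player's best reply maximizes expected payoff against the mix.
L: (3/7)·4 + (1/7)·(-1) + (3/7)·2 = 17/7
M: (3/7)·(-4) + (1/7)·(-2) + (3/7)·6 = 4/7
N: (3/7)·1 + (1/7)·0 + (3/7)·(-4) = -9/7
Highest expected payoff is 17/7, from L.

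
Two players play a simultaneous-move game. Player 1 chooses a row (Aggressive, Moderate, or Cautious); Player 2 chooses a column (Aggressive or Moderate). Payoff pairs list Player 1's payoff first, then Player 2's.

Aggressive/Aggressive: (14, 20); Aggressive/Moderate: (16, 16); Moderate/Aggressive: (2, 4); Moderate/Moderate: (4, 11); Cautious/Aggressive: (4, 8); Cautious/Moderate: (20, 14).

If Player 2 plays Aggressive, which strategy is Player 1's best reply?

With Player 2 fixed at Aggressive, Player 1's payoffs are: Aggressive → 14, Moderate → 2, Cautious → 4.
The maximum is 14, achieved by Aggressive.

Aggressive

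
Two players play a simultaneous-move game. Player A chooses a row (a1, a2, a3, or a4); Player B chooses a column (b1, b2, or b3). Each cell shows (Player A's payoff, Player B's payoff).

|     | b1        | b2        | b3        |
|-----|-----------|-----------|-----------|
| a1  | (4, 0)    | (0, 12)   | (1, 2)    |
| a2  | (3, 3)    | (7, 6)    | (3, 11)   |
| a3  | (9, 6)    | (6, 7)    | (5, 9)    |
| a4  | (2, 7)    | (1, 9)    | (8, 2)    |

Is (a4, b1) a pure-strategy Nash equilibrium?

Holding Player B at b1: Player A gets 2 from a4 but could get 9 by switching to a3. Player A has a profitable deviation.

No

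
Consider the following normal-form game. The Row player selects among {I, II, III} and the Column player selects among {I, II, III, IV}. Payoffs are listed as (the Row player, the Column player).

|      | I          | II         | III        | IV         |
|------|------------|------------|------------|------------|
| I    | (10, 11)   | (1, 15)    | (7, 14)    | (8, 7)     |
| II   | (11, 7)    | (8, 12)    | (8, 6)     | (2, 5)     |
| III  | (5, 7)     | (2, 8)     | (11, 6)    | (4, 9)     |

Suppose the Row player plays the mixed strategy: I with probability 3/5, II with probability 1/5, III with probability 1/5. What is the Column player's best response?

The Column player's best reply maximizes expected payoff against the mix.
I: (3/5)·11 + (1/5)·7 + (1/5)·7 = 47/5
II: (3/5)·15 + (1/5)·12 + (1/5)·8 = 13
III: (3/5)·14 + (1/5)·6 + (1/5)·6 = 54/5
IV: (3/5)·7 + (1/5)·5 + (1/5)·9 = 7
Highest expected payoff is 13, from II.

II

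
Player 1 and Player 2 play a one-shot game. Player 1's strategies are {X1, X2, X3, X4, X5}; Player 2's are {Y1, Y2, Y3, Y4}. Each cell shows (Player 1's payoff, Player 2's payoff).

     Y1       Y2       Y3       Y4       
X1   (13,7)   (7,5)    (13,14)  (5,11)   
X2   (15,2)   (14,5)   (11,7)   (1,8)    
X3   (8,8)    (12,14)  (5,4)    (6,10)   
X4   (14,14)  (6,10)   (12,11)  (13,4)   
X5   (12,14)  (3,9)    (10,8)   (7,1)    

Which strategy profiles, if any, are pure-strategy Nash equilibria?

(X1, Y3)

Find each player's best response to every opponent strategy; NE are the intersections.
Player 1's best responses — vs Y1: X2 (payoff 15); vs Y2: X2 (payoff 14); vs Y3: X1 (payoff 13); vs Y4: X4 (payoff 13).
Player 2's best responses — vs X1: Y3 (payoff 14); vs X2: Y4 (payoff 8); vs X3: Y2 (payoff 14); vs X4: Y1 (payoff 14); vs X5: Y1 (payoff 14).
The only mutual best response is (X1, Y3); neither player gains by switching there.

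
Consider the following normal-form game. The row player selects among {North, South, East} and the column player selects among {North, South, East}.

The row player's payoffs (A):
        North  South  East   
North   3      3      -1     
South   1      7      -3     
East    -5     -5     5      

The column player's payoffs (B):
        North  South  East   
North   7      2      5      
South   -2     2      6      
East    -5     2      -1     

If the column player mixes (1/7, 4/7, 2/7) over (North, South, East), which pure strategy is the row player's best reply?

South

The row player's best reply maximizes expected payoff against the mix.
North: (1/7)·3 + (4/7)·3 + (2/7)·(-1) = 13/7
South: (1/7)·1 + (4/7)·7 + (2/7)·(-3) = 23/7
East: (1/7)·(-5) + (4/7)·(-5) + (2/7)·5 = -15/7
Highest expected payoff is 23/7, from South.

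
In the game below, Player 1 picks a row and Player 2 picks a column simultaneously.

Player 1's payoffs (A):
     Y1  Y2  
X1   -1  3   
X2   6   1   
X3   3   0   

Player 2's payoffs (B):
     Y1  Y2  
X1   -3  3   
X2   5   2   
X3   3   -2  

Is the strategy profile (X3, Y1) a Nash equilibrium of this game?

Holding Player 2 at Y1: Player 1 gets 3 from X3 but could get 6 by switching to X2. Player 1 has a profitable deviation.

No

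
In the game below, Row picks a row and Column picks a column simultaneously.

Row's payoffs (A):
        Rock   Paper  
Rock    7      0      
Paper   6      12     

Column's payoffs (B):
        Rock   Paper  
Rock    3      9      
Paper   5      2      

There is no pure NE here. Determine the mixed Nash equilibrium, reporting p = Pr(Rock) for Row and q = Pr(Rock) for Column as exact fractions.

In a mixed NE each player is indifferent between their pure strategies, so the opponent's mix sets the indifference.
Column indifferent between Rock and Paper: p·3 + (1−p)·5 = p·9 + (1−p)·2 ⟹ 5 + (-2)p = 2 + 7p ⟹ p = 1/3.
Row indifferent between Rock and Paper: q·7 + (1−q)·0 = q·6 + (1−q)·12 ⟹ 0 + 7q = 12 + (-6)q ⟹ q = 12/13.

p = 1/3, q = 12/13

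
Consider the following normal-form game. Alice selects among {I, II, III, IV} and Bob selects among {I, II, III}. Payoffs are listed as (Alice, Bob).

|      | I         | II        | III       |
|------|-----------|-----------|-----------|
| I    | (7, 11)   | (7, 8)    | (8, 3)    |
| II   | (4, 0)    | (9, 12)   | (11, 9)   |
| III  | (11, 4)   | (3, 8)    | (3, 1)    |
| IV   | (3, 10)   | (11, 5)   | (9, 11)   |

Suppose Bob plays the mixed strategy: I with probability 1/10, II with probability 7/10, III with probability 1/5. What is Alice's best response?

Alice's best reply maximizes expected payoff against the mix.
I: (1/10)·7 + (7/10)·7 + (1/5)·8 = 36/5
II: (1/10)·4 + (7/10)·9 + (1/5)·11 = 89/10
III: (1/10)·11 + (7/10)·3 + (1/5)·3 = 19/5
IV: (1/10)·3 + (7/10)·11 + (1/5)·9 = 49/5
Highest expected payoff is 49/5, from IV.

IV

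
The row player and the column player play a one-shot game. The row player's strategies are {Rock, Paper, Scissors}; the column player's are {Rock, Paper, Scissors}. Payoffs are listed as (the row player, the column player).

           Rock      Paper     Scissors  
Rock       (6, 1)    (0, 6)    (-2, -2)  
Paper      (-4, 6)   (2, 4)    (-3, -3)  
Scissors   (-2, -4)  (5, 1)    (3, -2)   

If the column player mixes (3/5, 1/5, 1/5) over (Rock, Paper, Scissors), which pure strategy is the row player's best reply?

Rock

Compute the row player's expected payoff from each pure strategy against the given mix.
Rock: (3/5)·6 + (1/5)·0 + (1/5)·(-2) = 16/5
Paper: (3/5)·(-4) + (1/5)·2 + (1/5)·(-3) = -13/5
Scissors: (3/5)·(-2) + (1/5)·5 + (1/5)·3 = 2/5
Highest expected payoff is 16/5, from Rock.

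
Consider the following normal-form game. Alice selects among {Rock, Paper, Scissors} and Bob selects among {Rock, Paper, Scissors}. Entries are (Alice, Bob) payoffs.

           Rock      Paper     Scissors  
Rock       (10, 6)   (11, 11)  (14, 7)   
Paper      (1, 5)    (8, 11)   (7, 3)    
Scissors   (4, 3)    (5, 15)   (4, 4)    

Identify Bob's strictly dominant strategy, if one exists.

A strategy is strictly dominant if it gives Bob a strictly higher payoff than every other strategy, against every choice by the opponent.
Paper strictly dominates: vs Rock: 11 > each of {6, 7}; vs Paper: 11 > each of {5, 3}; vs Scissors: 15 > each of {3, 4}.

Paper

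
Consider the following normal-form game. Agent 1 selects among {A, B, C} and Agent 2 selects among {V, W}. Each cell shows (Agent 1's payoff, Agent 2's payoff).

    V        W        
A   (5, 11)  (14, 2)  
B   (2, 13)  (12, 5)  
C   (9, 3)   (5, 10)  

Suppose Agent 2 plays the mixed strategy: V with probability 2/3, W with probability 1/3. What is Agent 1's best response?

A

Agent 1's best reply maximizes expected payoff against the mix.
A: (2/3)·5 + (1/3)·14 = 8
B: (2/3)·2 + (1/3)·12 = 16/3
C: (2/3)·9 + (1/3)·5 = 23/3
Highest expected payoff is 8, from A.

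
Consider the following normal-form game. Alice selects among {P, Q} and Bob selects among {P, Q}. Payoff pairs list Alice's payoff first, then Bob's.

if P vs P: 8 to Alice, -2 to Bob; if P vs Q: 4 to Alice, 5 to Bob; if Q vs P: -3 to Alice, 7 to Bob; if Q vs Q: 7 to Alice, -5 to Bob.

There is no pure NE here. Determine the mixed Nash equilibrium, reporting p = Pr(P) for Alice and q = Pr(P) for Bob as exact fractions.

In a mixed NE each player is indifferent between their pure strategies, so the opponent's mix sets the indifference.
Bob indifferent between P and Q: p·(-2) + (1−p)·7 = p·5 + (1−p)·(-5) ⟹ 7 + (-9)p = (-5) + 10p ⟹ p = 12/19.
Alice indifferent between P and Q: q·8 + (1−q)·4 = q·(-3) + (1−q)·7 ⟹ 4 + 4q = 7 + (-10)q ⟹ q = 3/14.

p = 12/19, q = 3/14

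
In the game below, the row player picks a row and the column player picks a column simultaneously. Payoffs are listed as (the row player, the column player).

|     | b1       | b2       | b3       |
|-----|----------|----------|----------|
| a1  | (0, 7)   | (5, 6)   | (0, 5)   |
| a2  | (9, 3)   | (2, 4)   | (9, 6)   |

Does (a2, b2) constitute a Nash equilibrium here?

Holding the column player at b2: the row player gets 2 from a2 but could get 5 by switching to a1. The row player has a profitable deviation.

No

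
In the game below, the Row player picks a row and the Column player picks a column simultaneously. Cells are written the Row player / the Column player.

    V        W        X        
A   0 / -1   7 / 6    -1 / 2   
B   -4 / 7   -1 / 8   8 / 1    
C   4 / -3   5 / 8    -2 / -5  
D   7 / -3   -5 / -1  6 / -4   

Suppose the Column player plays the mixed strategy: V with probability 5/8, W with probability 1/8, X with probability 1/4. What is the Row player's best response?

Compute the Row player's expected payoff from each pure strategy against the given mix.
A: (5/8)·0 + (1/8)·7 + (1/4)·(-1) = 5/8
B: (5/8)·(-4) + (1/8)·(-1) + (1/4)·8 = -5/8
C: (5/8)·4 + (1/8)·5 + (1/4)·(-2) = 21/8
D: (5/8)·7 + (1/8)·(-5) + (1/4)·6 = 21/4
Highest expected payoff is 21/4, from D.

D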